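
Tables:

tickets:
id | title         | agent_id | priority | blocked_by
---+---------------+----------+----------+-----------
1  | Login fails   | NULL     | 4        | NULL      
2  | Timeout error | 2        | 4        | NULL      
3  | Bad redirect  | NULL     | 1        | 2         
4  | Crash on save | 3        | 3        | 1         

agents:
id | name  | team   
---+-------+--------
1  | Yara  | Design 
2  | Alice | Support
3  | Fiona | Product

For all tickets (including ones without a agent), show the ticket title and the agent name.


LEFT JOIN keeps every row from tickets (the left table); where agent_id has no match in agents, the agent columns become NULL. Walk through each ticket:
  - ticket 1 (Login fails): agent_id=NULL, no match -> kept with NULL
  - ticket 2 (Timeout error): agent_id=2 -> matches Alice
  - ticket 3 (Bad redirect): agent_id=NULL, no match -> kept with NULL
  - ticket 4 (Crash on save): agent_id=3 -> matches Fiona
All 4 rows appear; 2 have NULL agent.

SQL:
SELECT a.title, b.name AS agent
FROM tickets a
LEFT JOIN agents b ON a.agent_id = b.id

Result:
title         | agent
--------------+------
Login fails   | NULL 
Timeout error | Alice
Bad redirect  | NULL 
Crash on save | Fiona


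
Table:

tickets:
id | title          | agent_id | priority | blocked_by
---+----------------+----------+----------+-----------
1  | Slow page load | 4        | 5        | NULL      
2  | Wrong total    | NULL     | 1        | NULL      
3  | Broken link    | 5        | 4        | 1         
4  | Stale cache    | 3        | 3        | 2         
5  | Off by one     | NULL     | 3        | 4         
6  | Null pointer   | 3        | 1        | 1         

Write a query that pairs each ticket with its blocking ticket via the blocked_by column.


This is a self-join: tickets is joined to a second copy of itself, matching each row's blocked_by to another row's id. Use LEFT JOIN so rows with blocked_by=NULL are kept.
  - ticket 1 (Slow page load): blocked_by=NULL -> NULL
  - ticket 2 (Wrong total): blocked_by=NULL -> NULL
  - ticket 3 (Broken link): blocked_by=1 -> Slow page load
  - ticket 4 (Stale cache): blocked_by=2 -> Wrong total
  - ticket 5 (Off by one): blocked_by=4 -> Stale cache
  - ticket 6 (Null pointer): blocked_by=1 -> Slow page load

SQL:
SELECT a.title AS item, b.title AS blocked_by
FROM tickets a
LEFT JOIN tickets b ON a.blocked_by = b.id

Result:
item           | blocked_by    
---------------+---------------
Slow page load | NULL          
Wrong total    | NULL          
Broken link    | Slow page load
Stale cache    | Wrong total   
Off by one     | Stale cache   
Null pointer   | Slow page load


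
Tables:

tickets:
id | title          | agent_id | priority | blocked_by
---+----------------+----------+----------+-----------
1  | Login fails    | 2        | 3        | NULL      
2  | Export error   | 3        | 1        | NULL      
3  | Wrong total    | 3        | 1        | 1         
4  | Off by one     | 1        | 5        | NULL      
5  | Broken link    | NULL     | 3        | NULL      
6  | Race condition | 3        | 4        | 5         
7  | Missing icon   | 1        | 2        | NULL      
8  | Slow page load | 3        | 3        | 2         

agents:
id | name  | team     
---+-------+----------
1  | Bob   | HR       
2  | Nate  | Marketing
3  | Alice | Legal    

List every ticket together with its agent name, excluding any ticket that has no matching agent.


INNER JOIN keeps only tickets rows whose agent_id matches an id in agents. Walk through each ticket:
  - ticket 1 (Login fails): agent_id=2 -> matches Nate
  - ticket 2 (Export error): agent_id=3 -> matches Alice
  - ticket 3 (Wrong total): agent_id=3 -> matches Alice
  - ticket 4 (Off by one): agent_id=1 -> matches Bob
  - ticket 5 (Broken link): agent_id=NULL, no match -> dropped
  - ticket 6 (Race condition): agent_id=3 -> matches Alice
  - ticket 7 (Missing icon): agent_id=1 -> matches Bob
  - ticket 8 (Slow page load): agent_id=3 -> matches Alice
So 1 of 8 rows is dropped.

SQL:
SELECT a.title, b.name AS agent
FROM tickets a
INNER JOIN agents b ON a.agent_id = b.id

Result:
title          | agent
---------------+------
Login fails    | Nate 
Export error   | Alice
Wrong total    | Alice
Off by one     | Bob  
Race condition | Alice
Missing icon   | Bob  
Slow page load | Alice


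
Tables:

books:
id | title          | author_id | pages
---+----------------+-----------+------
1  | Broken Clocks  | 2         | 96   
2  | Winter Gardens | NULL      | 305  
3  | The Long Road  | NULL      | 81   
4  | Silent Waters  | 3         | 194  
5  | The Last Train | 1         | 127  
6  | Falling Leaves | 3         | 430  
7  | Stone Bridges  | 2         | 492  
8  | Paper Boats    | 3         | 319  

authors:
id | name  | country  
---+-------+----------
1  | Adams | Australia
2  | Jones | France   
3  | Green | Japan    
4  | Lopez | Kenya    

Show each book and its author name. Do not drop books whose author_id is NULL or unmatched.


LEFT JOIN keeps every row from books (the left table); where author_id has no match in authors, the author columns become NULL. Walk through each book:
  - book 1 (Broken Clocks): author_id=2 -> matches Jones
  - book 2 (Winter Gardens): author_id=NULL, no match -> kept with NULL
  - book 3 (The Long Road): author_id=NULL, no match -> kept with NULL
  - book 4 (Silent Waters): author_id=3 -> matches Green
  - book 5 (The Last Train): author_id=1 -> matches Adams
  - book 6 (Falling Leaves): author_id=3 -> matches Green
  - book 7 (Stone Bridges): author_id=2 -> matches Jones
  - book 8 (Paper Boats): author_id=3 -> matches Green
All 8 rows appear; 2 have NULL author.

SQL:
SELECT a.title, b.name AS author
FROM books a
LEFT JOIN authors b ON a.author_id = b.id

Result:
title          | author
---------------+-------
Broken Clocks  | Jones 
Winter Gardens | NULL  
The Long Road  | NULL  
Silent Waters  | Green 
The Last Train | Adams 
Falling Leaves | Green 
Stone Bridges  | Jones 
Paper Boats    | Green 


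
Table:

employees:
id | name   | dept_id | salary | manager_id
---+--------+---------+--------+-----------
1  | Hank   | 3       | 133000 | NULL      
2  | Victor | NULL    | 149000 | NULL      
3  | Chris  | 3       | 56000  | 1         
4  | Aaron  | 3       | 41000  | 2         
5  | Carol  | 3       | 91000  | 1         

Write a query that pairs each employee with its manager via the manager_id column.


This is a self-join: employees is joined to a second copy of itself, matching each row's manager_id to another row's id. Use LEFT JOIN so rows with manager_id=NULL are kept.
  - employee 1 (Hank): manager_id=NULL -> NULL
  - employee 2 (Victor): manager_id=NULL -> NULL
  - employee 3 (Chris): manager_id=1 -> Hank
  - employee 4 (Aaron): manager_id=2 -> Victor
  - employee 5 (Carol): manager_id=1 -> Hank

SQL:
SELECT a.name AS item, b.name AS manager
FROM employees a
LEFT JOIN employees b ON a.manager_id = b.id

Result:
item   | manager
-------+--------
Hank   | NULL   
Victor | NULL   
Chris  | Hank   
Aaron  | Victor 
Carol  | Hank   


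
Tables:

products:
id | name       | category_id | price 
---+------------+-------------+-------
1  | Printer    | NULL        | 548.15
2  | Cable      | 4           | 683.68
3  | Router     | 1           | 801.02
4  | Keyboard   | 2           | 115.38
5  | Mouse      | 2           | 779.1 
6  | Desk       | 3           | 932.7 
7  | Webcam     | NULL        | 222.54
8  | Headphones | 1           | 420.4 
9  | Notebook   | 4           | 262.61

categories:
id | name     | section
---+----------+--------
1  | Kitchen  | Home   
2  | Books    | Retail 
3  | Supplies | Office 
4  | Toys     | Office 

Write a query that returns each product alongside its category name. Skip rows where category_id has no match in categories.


INNER JOIN keeps only products rows whose category_id matches an id in categories. Walk through each product:
  - product 1 (Printer): category_id=NULL, no match -> dropped
  - product 2 (Cable): category_id=4 -> matches Toys
  - product 3 (Router): category_id=1 -> matches Kitchen
  - product 4 (Keyboard): category_id=2 -> matches Books
  - product 5 (Mouse): category_id=2 -> matches Books
  - product 6 (Desk): category_id=3 -> matches Supplies
  - product 7 (Webcam): category_id=NULL, no match -> dropped
  - product 8 (Headphones): category_id=1 -> matches Kitchen
  - product 9 (Notebook): category_id=4 -> matches Toys
So 2 of 9 rows are dropped.

SQL:
SELECT a.name, b.name AS category
FROM products a
INNER JOIN categories b ON a.category_id = b.id

Result:
name       | category
-----------+---------
Cable      | Toys    
Router     | Kitchen 
Keyboard   | Books   
Mouse      | Books   
Desk       | Supplies
Headphones | Kitchen 
Notebook   | Toys    


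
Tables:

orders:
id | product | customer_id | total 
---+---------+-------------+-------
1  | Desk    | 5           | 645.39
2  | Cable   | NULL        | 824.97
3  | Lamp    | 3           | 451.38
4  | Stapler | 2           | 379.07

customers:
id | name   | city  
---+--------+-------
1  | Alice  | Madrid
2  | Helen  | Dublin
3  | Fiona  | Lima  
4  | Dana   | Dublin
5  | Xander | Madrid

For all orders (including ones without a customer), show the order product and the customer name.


LEFT JOIN keeps every row from orders (the left table); where customer_id has no match in customers, the customer columns become NULL. Walk through each order:
  - order 1 (Desk): customer_id=5 -> matches Xander
  - order 2 (Cable): customer_id=NULL, no match -> kept with NULL
  - order 3 (Lamp): customer_id=3 -> matches Fiona
  - order 4 (Stapler): customer_id=2 -> matches Helen
All 4 rows appear; 1 has NULL customer.

SQL:
SELECT a.product, b.name AS customer
FROM orders a
LEFT JOIN customers b ON a.customer_id = b.id

Result:
product | customer
--------+---------
Desk    | Xander  
Cable   | NULL    
Lamp    | Fiona   
Stapler | Helen   


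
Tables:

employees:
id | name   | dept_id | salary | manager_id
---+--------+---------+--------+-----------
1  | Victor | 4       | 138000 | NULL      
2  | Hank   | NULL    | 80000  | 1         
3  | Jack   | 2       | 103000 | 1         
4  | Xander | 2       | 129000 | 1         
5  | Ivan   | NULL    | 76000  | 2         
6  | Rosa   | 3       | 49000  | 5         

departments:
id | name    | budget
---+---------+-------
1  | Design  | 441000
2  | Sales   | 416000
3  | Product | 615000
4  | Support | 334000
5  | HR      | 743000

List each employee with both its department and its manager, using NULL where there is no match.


Two LEFT JOINs from the same base table employees: one to departments via dept_id, one to employees itself via manager_id. Both are LEFT so every employee is preserved.
Match against departments:
  - employee 1 (Victor): dept_id=4 -> matches Support
  - employee 2 (Hank): dept_id=NULL, no match -> kept with NULL
  - employee 3 (Jack): dept_id=2 -> matches Sales
  - employee 4 (Xander): dept_id=2 -> matches Sales
  - employee 5 (Ivan): dept_id=NULL, no match -> kept with NULL
  - employee 6 (Rosa): dept_id=3 -> matches Product
Match against employees (self):
  - employee 1 (Victor): manager_id=NULL -> NULL
  - employee 2 (Hank): manager_id=1 -> Victor
  - employee 3 (Jack): manager_id=1 -> Victor
  - employee 4 (Xander): manager_id=1 -> Victor
  - employee 5 (Ivan): manager_id=2 -> Hank
  - employee 6 (Rosa): manager_id=5 -> Ivan

SQL:
SELECT a.name, b.name AS department, c.name AS manager
FROM employees a
LEFT JOIN departments b ON a.dept_id = b.id
LEFT JOIN employees c ON a.manager_id = c.id

Result:
name   | department | manager
-------+------------+--------
Victor | Support    | NULL   
Hank   | NULL       | Victor 
Jack   | Sales      | Victor 
Xander | Sales      | Victor 
Ivan   | NULL       | Hank   
Rosa   | Product    | Ivan   


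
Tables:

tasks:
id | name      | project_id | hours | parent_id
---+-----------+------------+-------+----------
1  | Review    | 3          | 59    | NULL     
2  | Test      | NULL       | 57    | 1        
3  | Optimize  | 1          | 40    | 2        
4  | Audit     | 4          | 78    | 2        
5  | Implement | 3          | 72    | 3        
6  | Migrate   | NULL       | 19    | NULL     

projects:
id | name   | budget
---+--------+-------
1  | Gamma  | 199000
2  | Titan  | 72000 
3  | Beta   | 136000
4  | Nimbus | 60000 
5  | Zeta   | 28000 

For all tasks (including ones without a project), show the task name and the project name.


LEFT JOIN keeps every row from tasks (the left table); where project_id has no match in projects, the project columns become NULL. Walk through each task:
  - task 1 (Review): project_id=3 -> matches Beta
  - task 2 (Test): project_id=NULL, no match -> kept with NULL
  - task 3 (Optimize): project_id=1 -> matches Gamma
  - task 4 (Audit): project_id=4 -> matches Nimbus
  - task 5 (Implement): project_id=3 -> matches Beta
  - task 6 (Migrate): project_id=NULL, no match -> kept with NULL
All 6 rows appear; 2 have NULL project.

SQL:
SELECT a.name, b.name AS project
FROM tasks a
LEFT JOIN projects b ON a.project_id = b.id

Result:
name      | project
----------+--------
Review    | Beta   
Test      | NULL   
Optimize  | Gamma  
Audit     | Nimbus 
Implement | Beta   
Migrate   | NULL   


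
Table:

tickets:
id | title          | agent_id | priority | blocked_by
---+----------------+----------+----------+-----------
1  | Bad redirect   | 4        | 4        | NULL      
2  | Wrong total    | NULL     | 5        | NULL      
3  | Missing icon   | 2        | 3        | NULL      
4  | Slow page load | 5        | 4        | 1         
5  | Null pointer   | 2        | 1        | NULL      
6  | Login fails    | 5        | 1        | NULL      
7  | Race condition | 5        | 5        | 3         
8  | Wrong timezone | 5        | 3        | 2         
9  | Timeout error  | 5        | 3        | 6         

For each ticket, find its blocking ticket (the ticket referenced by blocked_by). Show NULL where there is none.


This is a self-join: tickets is joined to a second copy of itself, matching each row's blocked_by to another row's id. Use LEFT JOIN so rows with blocked_by=NULL are kept.
  - ticket 1 (Bad redirect): blocked_by=NULL -> NULL
  - ticket 2 (Wrong total): blocked_by=NULL -> NULL
  - ticket 3 (Missing icon): blocked_by=NULL -> NULL
  - ticket 4 (Slow page load): blocked_by=1 -> Bad redirect
  - ticket 5 (Null pointer): blocked_by=NULL -> NULL
  - ticket 6 (Login fails): blocked_by=NULL -> NULL
  - ticket 7 (Race condition): blocked_by=3 -> Missing icon
  - ticket 8 (Wrong timezone): blocked_by=2 -> Wrong total
  - ticket 9 (Timeout error): blocked_by=6 -> Login fails

SQL:
SELECT a.title AS item, b.title AS blocked_by
FROM tickets a
LEFT JOIN tickets b ON a.blocked_by = b.id

Result:
item           | blocked_by  
---------------+-------------
Bad redirect   | NULL        
Wrong total    | NULL        
Missing icon   | NULL        
Slow page load | Bad redirect
Null pointer   | NULL        
Login fails    | NULL        
Race condition | Missing icon
Wrong timezone | Wrong total 
Timeout error  | Login fails 


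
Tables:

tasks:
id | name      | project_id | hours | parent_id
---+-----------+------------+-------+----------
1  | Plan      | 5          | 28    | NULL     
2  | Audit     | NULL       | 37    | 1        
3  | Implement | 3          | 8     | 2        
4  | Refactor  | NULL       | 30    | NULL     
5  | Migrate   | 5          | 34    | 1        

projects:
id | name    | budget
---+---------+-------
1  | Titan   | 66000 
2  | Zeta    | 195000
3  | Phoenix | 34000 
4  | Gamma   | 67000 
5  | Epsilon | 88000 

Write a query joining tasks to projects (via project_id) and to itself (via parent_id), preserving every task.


Two LEFT JOINs from the same base table tasks: one to projects via project_id, one to tasks itself via parent_id. Both are LEFT so every task is preserved.
Match against projects:
  - task 1 (Plan): project_id=5 -> matches Epsilon
  - task 2 (Audit): project_id=NULL, no match -> kept with NULL
  - task 3 (Implement): project_id=3 -> matches Phoenix
  - task 4 (Refactor): project_id=NULL, no match -> kept with NULL
  - task 5 (Migrate): project_id=5 -> matches Epsilon
Match against tasks (self):
  - task 1 (Plan): parent_id=NULL -> NULL
  - task 2 (Audit): parent_id=1 -> Plan
  - task 3 (Implement): parent_id=2 -> Audit
  - task 4 (Refactor): parent_id=NULL -> NULL
  - task 5 (Migrate): parent_id=1 -> Plan

SQL:
SELECT a.name, b.name AS project, c.name AS parent
FROM tasks a
LEFT JOIN projects b ON a.project_id = b.id
LEFT JOIN tasks c ON a.parent_id = c.id

Result:
name      | project | parent
----------+---------+-------
Plan      | Epsilon | NULL  
Audit     | NULL    | Plan  
Implement | Phoenix | Audit 
Refactor  | NULL    | NULL  
Migrate   | Epsilon | Plan  


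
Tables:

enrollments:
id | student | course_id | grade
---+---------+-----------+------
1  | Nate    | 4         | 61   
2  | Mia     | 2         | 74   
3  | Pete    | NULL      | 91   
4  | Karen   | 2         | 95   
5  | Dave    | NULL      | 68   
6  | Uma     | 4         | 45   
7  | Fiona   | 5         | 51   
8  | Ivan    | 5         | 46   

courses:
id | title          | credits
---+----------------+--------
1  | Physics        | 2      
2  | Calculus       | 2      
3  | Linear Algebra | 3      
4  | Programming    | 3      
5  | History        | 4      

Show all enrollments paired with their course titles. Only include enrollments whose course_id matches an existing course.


INNER JOIN keeps only enrollments rows whose course_id matches an id in courses. Walk through each enrollment:
  - enrollment 1 (Nate): course_id=4 -> matches Programming
  - enrollment 2 (Mia): course_id=2 -> matches Calculus
  - enrollment 3 (Pete): course_id=NULL, no match -> dropped
  - enrollment 4 (Karen): course_id=2 -> matches Calculus
  - enrollment 5 (Dave): course_id=NULL, no match -> dropped
  - enrollment 6 (Uma): course_id=4 -> matches Programming
  - enrollment 7 (Fiona): course_id=5 -> matches History
  - enrollment 8 (Ivan): course_id=5 -> matches History
So 2 of 8 rows are dropped.

SQL:
SELECT a.student, b.title AS course
FROM enrollments a
INNER JOIN courses b ON a.course_id = b.id

Result:
student | course     
--------+------------
Nate    | Programming
Mia     | Calculus   
Karen   | Calculus   
Uma     | Programming
Fiona   | History    
Ivan    | History    


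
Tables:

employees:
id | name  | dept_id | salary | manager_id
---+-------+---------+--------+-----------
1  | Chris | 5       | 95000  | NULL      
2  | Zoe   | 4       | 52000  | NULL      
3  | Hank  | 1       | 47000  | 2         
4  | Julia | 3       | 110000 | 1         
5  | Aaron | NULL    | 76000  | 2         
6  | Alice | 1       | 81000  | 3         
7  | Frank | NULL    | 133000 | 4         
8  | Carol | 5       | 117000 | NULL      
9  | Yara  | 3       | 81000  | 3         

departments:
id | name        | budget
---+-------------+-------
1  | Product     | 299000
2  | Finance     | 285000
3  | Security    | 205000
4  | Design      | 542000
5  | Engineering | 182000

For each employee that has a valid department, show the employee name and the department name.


INNER JOIN keeps only employees rows whose dept_id matches an id in departments. Walk through each employee:
  - employee 1 (Chris): dept_id=5 -> matches Engineering
  - employee 2 (Zoe): dept_id=4 -> matches Design
  - employee 3 (Hank): dept_id=1 -> matches Product
  - employee 4 (Julia): dept_id=3 -> matches Security
  - employee 5 (Aaron): dept_id=NULL, no match -> dropped
  - employee 6 (Alice): dept_id=1 -> matches Product
  - employee 7 (Frank): dept_id=NULL, no match -> dropped
  - employee 8 (Carol): dept_id=5 -> matches Engineering
  - employee 9 (Yara): dept_id=3 -> matches Security
So 2 of 9 rows are dropped.

SQL:
SELECT a.name, b.name AS department
FROM employees a
INNER JOIN departments b ON a.dept_id = b.id

Result:
name  | department 
------+------------
Chris | Engineering
Zoe   | Design     
Hank  | Product    
Julia | Security   
Alice | Product    
Carol | Engineering
Yara  | Security   


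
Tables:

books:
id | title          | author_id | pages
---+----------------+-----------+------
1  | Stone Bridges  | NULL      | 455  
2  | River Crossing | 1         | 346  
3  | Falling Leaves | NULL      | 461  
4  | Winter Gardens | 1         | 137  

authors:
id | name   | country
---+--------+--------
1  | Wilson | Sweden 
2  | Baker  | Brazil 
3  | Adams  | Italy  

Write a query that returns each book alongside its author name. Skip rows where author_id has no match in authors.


INNER JOIN keeps only books rows whose author_id matches an id in authors. Walk through each book:
  - book 1 (Stone Bridges): author_id=NULL, no match -> dropped
  - book 2 (River Crossing): author_id=1 -> matches Wilson
  - book 3 (Falling Leaves): author_id=NULL, no match -> dropped
  - book 4 (Winter Gardens): author_id=1 -> matches Wilson
So 2 of 4 rows are dropped.

SQL:
SELECT a.title, b.name AS author
FROM books a
INNER JOIN authors b ON a.author_id = b.id

Result:
title          | author
---------------+-------
River Crossing | Wilson
Winter Gardens | Wilson


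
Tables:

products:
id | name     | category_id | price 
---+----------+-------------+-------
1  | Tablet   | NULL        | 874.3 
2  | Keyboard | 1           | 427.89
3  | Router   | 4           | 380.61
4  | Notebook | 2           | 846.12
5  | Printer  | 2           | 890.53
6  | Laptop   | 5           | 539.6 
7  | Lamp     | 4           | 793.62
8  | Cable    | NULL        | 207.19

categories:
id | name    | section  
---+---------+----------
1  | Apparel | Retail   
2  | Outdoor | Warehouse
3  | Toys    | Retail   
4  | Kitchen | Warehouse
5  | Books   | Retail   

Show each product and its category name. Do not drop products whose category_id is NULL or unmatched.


LEFT JOIN keeps every row from products (the left table); where category_id has no match in categories, the category columns become NULL. Walk through each product:
  - product 1 (Tablet): category_id=NULL, no match -> kept with NULL
  - product 2 (Keyboard): category_id=1 -> matches Apparel
  - product 3 (Router): category_id=4 -> matches Kitchen
  - product 4 (Notebook): category_id=2 -> matches Outdoor
  - product 5 (Printer): category_id=2 -> matches Outdoor
  - product 6 (Laptop): category_id=5 -> matches Books
  - product 7 (Lamp): category_id=4 -> matches Kitchen
  - product 8 (Cable): category_id=NULL, no match -> kept with NULL
All 8 rows appear; 2 have NULL category.

SQL:
SELECT a.name, b.name AS category
FROM products a
LEFT JOIN categories b ON a.category_id = b.id

Result:
name     | category
---------+---------
Tablet   | NULL    
Keyboard | Apparel 
Router   | Kitchen 
Notebook | Outdoor 
Printer  | Outdoor 
Laptop   | Books   
Lamp     | Kitchen 
Cable    | NULL    


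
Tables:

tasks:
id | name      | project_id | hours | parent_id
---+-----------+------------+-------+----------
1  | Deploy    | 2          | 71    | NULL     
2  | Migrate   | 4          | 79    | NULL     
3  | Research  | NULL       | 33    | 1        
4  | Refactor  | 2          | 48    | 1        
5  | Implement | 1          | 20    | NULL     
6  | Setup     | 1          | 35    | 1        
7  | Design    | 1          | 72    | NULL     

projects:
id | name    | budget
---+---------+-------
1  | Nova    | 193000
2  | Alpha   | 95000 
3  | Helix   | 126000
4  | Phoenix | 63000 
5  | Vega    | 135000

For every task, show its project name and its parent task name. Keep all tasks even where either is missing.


Two LEFT JOINs from the same base table tasks: one to projects via project_id, one to tasks itself via parent_id. Both are LEFT so every task is preserved.
Match against projects:
  - task 1 (Deploy): project_id=2 -> matches Alpha
  - task 2 (Migrate): project_id=4 -> matches Phoenix
  - task 3 (Research): project_id=NULL, no match -> kept with NULL
  - task 4 (Refactor): project_id=2 -> matches Alpha
  - task 5 (Implement): project_id=1 -> matches Nova
  - task 6 (Setup): project_id=1 -> matches Nova
  - task 7 (Design): project_id=1 -> matches Nova
Match against tasks (self):
  - task 1 (Deploy): parent_id=NULL -> NULL
  - task 2 (Migrate): parent_id=NULL -> NULL
  - task 3 (Research): parent_id=1 -> Deploy
  - task 4 (Refactor): parent_id=1 -> Deploy
  - task 5 (Implement): parent_id=NULL -> NULL
  - task 6 (Setup): parent_id=1 -> Deploy
  - task 7 (Design): parent_id=NULL -> NULL

SQL:
SELECT a.name, b.name AS project, c.name AS parent
FROM tasks a
LEFT JOIN projects b ON a.project_id = b.id
LEFT JOIN tasks c ON a.parent_id = c.id

Result:
name      | project | parent
----------+---------+-------
Deploy    | Alpha   | NULL  
Migrate   | Phoenix | NULL  
Research  | NULL    | Deploy
Refactor  | Alpha   | Deploy
Implement | Nova    | NULL  
Setup     | Nova    | Deploy
Design    | Nova    | NULL  


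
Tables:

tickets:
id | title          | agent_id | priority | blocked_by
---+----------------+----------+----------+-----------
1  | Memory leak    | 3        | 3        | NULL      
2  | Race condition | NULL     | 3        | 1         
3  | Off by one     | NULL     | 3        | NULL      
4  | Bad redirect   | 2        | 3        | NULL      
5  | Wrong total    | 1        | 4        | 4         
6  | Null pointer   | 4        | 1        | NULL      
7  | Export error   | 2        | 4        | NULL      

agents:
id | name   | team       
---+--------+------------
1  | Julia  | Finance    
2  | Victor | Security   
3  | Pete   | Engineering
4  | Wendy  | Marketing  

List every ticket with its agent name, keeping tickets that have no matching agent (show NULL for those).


LEFT JOIN keeps every row from tickets (the left table); where agent_id has no match in agents, the agent columns become NULL. Walk through each ticket:
  - ticket 1 (Memory leak): agent_id=3 -> matches Pete
  - ticket 2 (Race condition): agent_id=NULL, no match -> kept with NULL
  - ticket 3 (Off by one): agent_id=NULL, no match -> kept with NULL
  - ticket 4 (Bad redirect): agent_id=2 -> matches Victor
  - ticket 5 (Wrong total): agent_id=1 -> matches Julia
  - ticket 6 (Null pointer): agent_id=4 -> matches Wendy
  - ticket 7 (Export error): agent_id=2 -> matches Victor
All 7 rows appear; 2 have NULL agent.

SQL:
SELECT a.title, b.name AS agent
FROM tickets a
LEFT JOIN agents b ON a.agent_id = b.id

Result:
title          | agent 
---------------+-------
Memory leak    | Pete  
Race condition | NULL  
Off by one     | NULL  
Bad redirect   | Victor
Wrong total    | Julia 
Null pointer   | Wendy 
Export error   | Victor


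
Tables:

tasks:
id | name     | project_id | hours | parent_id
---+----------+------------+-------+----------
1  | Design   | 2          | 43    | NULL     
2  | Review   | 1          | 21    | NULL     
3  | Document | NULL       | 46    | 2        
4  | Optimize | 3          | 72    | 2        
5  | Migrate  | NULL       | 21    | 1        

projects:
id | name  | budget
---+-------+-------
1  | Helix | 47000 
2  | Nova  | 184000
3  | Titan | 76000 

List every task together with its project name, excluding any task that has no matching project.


INNER JOIN keeps only tasks rows whose project_id matches an id in projects. Walk through each task:
  - task 1 (Design): project_id=2 -> matches Nova
  - task 2 (Review): project_id=1 -> matches Helix
  - task 3 (Document): project_id=NULL, no match -> dropped
  - task 4 (Optimize): project_id=3 -> matches Titan
  - task 5 (Migrate): project_id=NULL, no match -> dropped
So 2 of 5 rows are dropped.

SQL:
SELECT a.name, b.name AS project
FROM tasks a
INNER JOIN projects b ON a.project_id = b.id

Result:
name     | project
---------+--------
Design   | Nova   
Review   | Helix  
Optimize | Titan  


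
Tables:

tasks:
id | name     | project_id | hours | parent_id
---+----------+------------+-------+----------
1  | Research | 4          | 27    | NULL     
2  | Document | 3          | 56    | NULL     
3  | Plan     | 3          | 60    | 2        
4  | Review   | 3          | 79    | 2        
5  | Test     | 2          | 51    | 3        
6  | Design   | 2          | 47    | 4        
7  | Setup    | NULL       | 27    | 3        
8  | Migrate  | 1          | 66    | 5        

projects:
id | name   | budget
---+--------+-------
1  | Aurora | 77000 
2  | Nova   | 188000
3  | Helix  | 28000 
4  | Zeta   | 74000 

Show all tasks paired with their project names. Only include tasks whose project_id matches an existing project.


INNER JOIN keeps only tasks rows whose project_id matches an id in projects. Walk through each task:
  - task 1 (Research): project_id=4 -> matches Zeta
  - task 2 (Document): project_id=3 -> matches Helix
  - task 3 (Plan): project_id=3 -> matches Helix
  - task 4 (Review): project_id=3 -> matches Helix
  - task 5 (Test): project_id=2 -> matches Nova
  - task 6 (Design): project_id=2 -> matches Nova
  - task 7 (Setup): project_id=NULL, no match -> dropped
  - task 8 (Migrate): project_id=1 -> matches Aurora
So 1 of 8 rows is dropped.

SQL:
SELECT a.name, b.name AS project
FROM tasks a
INNER JOIN projects b ON a.project_id = b.id

Result:
name     | project
---------+--------
Research | Zeta   
Document | Helix  
Plan     | Helix  
Review   | Helix  
Test     | Nova   
Design   | Nova   
Migrate  | Aurora 


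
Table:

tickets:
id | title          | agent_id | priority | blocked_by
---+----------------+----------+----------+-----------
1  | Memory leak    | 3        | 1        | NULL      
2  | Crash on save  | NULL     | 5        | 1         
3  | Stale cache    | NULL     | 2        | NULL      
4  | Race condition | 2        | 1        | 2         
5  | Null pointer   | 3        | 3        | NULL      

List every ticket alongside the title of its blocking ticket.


This is a self-join: tickets is joined to a second copy of itself, matching each row's blocked_by to another row's id. Use LEFT JOIN so rows with blocked_by=NULL are kept.
  - ticket 1 (Memory leak): blocked_by=NULL -> NULL
  - ticket 2 (Crash on save): blocked_by=1 -> Memory leak
  - ticket 3 (Stale cache): blocked_by=NULL -> NULL
  - ticket 4 (Race condition): blocked_by=2 -> Crash on save
  - ticket 5 (Null pointer): blocked_by=NULL -> NULL

SQL:
SELECT a.title AS item, b.title AS blocked_by
FROM tickets a
LEFT JOIN tickets b ON a.blocked_by = b.id

Result:
item           | blocked_by   
---------------+--------------
Memory leak    | NULL         
Crash on save  | Memory leak  
Stale cache    | NULL         
Race condition | Crash on save
Null pointer   | NULL         


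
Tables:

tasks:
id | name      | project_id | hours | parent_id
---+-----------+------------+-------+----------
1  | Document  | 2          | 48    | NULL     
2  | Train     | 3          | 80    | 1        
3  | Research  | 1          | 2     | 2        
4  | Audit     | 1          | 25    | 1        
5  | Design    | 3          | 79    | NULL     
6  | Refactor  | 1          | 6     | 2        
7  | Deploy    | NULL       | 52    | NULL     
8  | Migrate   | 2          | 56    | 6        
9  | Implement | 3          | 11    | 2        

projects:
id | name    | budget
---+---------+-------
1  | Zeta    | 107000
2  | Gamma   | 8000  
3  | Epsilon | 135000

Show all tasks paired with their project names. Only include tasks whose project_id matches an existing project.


INNER JOIN keeps only tasks rows whose project_id matches an id in projects. Walk through each task:
  - task 1 (Document): project_id=2 -> matches Gamma
  - task 2 (Train): project_id=3 -> matches Epsilon
  - task 3 (Research): project_id=1 -> matches Zeta
  - task 4 (Audit): project_id=1 -> matches Zeta
  - task 5 (Design): project_id=3 -> matches Epsilon
  - task 6 (Refactor): project_id=1 -> matches Zeta
  - task 7 (Deploy): project_id=NULL, no match -> dropped
  - task 8 (Migrate): project_id=2 -> matches Gamma
  - task 9 (Implement): project_id=3 -> matches Epsilon
So 1 of 9 rows is dropped.

SQL:
SELECT a.name, b.name AS project
FROM tasks a
INNER JOIN projects b ON a.project_id = b.id

Result:
name      | project
----------+--------
Document  | Gamma  
Train     | Epsilon
Research  | Zeta   
Audit     | Zeta   
Design    | Epsilon
Refactor  | Zeta   
Migrate   | Gamma  
Implement | Epsilon


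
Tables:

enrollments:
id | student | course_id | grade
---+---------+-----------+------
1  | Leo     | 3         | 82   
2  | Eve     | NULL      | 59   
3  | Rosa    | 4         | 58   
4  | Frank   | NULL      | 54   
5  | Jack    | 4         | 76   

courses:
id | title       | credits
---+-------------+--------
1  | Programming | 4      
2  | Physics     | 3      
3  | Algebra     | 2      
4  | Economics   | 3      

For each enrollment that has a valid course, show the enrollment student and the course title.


INNER JOIN keeps only enrollments rows whose course_id matches an id in courses. Walk through each enrollment:
  - enrollment 1 (Leo): course_id=3 -> matches Algebra
  - enrollment 2 (Eve): course_id=NULL, no match -> dropped
  - enrollment 3 (Rosa): course_id=4 -> matches Economics
  - enrollment 4 (Frank): course_id=NULL, no match -> dropped
  - enrollment 5 (Jack): course_id=4 -> matches Economics
So 2 of 5 rows are dropped.

SQL:
SELECT a.student, b.title AS course
FROM enrollments a
INNER JOIN courses b ON a.course_id = b.id

Result:
student | course   
--------+----------
Leo     | Algebra  
Rosa    | Economics
Jack    | Economics


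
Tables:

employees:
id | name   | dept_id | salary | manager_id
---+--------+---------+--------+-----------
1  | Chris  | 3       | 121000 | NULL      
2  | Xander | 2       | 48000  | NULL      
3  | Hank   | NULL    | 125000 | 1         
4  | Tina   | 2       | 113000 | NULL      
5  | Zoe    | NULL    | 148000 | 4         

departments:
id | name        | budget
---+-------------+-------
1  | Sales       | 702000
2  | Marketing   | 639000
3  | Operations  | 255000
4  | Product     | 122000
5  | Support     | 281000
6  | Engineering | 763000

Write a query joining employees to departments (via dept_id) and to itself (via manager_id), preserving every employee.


Two LEFT JOINs from the same base table employees: one to departments via dept_id, one to employees itself via manager_id. Both are LEFT so every employee is preserved.
Match against departments:
  - employee 1 (Chris): dept_id=3 -> matches Operations
  - employee 2 (Xander): dept_id=2 -> matches Marketing
  - employee 3 (Hank): dept_id=NULL, no match -> kept with NULL
  - employee 4 (Tina): dept_id=2 -> matches Marketing
  - employee 5 (Zoe): dept_id=NULL, no match -> kept with NULL
Match against employees (self):
  - employee 1 (Chris): manager_id=NULL -> NULL
  - employee 2 (Xander): manager_id=NULL -> NULL
  - employee 3 (Hank): manager_id=1 -> Chris
  - employee 4 (Tina): manager_id=NULL -> NULL
  - employee 5 (Zoe): manager_id=4 -> Tina

SQL:
SELECT a.name, b.name AS department, c.name AS manager
FROM employees a
LEFT JOIN departments b ON a.dept_id = b.id
LEFT JOIN employees c ON a.manager_id = c.id

Result:
name   | department | manager
-------+------------+--------
Chris  | Operations | NULL   
Xander | Marketing  | NULL   
Hank   | NULL       | Chris  
Tina   | Marketing  | NULL   
Zoe    | NULL       | Tina   


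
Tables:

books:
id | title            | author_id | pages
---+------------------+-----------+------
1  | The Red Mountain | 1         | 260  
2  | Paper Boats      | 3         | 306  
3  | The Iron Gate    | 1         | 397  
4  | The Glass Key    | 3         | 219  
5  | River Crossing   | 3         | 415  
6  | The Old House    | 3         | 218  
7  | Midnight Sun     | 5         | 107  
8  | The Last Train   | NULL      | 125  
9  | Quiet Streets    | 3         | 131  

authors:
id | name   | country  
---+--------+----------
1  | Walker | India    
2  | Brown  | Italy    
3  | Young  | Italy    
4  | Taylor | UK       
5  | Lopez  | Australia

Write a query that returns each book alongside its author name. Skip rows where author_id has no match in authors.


INNER JOIN keeps only books rows whose author_id matches an id in authors. Walk through each book:
  - book 1 (The Red Mountain): author_id=1 -> matches Walker
  - book 2 (Paper Boats): author_id=3 -> matches Young
  - book 3 (The Iron Gate): author_id=1 -> matches Walker
  - book 4 (The Glass Key): author_id=3 -> matches Young
  - book 5 (River Crossing): author_id=3 -> matches Young
  - book 6 (The Old House): author_id=3 -> matches Young
  - book 7 (Midnight Sun): author_id=5 -> matches Lopez
  - book 8 (The Last Train): author_id=NULL, no match -> dropped
  - book 9 (Quiet Streets): author_id=3 -> matches Young
So 1 of 9 rows is dropped.

SQL:
SELECT a.title, b.name AS author
FROM books a
INNER JOIN authors b ON a.author_id = b.id

Result:
title            | author
-----------------+-------
The Red Mountain | Walker
Paper Boats      | Young 
The Iron Gate    | Walker
The Glass Key    | Young 
River Crossing   | Young 
The Old House    | Young 
Midnight Sun     | Lopez 
Quiet Streets    | Young 


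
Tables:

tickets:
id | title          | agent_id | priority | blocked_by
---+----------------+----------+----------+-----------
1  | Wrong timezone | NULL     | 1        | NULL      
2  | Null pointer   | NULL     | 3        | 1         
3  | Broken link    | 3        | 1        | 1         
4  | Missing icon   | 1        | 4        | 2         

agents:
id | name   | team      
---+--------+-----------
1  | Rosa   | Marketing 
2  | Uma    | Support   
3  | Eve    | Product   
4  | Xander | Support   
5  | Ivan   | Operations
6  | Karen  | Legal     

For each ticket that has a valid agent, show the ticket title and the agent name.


INNER JOIN keeps only tickets rows whose agent_id matches an id in agents. Walk through each ticket:
  - ticket 1 (Wrong timezone): agent_id=NULL, no match -> dropped
  - ticket 2 (Null pointer): agent_id=NULL, no match -> dropped
  - ticket 3 (Broken link): agent_id=3 -> matches Eve
  - ticket 4 (Missing icon): agent_id=1 -> matches Rosa
So 2 of 4 rows are dropped.

SQL:
SELECT a.title, b.name AS agent
FROM tickets a
INNER JOIN agents b ON a.agent_id = b.id

Result:
title        | agent
-------------+------
Broken link  | Eve  
Missing icon | Rosa 


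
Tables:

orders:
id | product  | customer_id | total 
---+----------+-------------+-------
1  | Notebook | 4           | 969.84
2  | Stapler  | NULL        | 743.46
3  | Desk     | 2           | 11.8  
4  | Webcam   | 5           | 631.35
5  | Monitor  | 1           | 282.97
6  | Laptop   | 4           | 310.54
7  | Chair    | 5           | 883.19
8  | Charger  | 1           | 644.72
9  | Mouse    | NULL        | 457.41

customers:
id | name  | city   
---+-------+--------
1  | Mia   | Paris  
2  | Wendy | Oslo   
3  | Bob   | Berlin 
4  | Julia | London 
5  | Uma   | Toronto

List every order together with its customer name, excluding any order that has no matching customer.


INNER JOIN keeps only orders rows whose customer_id matches an id in customers. Walk through each order:
  - order 1 (Notebook): customer_id=4 -> matches Julia
  - order 2 (Stapler): customer_id=NULL, no match -> dropped
  - order 3 (Desk): customer_id=2 -> matches Wendy
  - order 4 (Webcam): customer_id=5 -> matches Uma
  - order 5 (Monitor): customer_id=1 -> matches Mia
  - order 6 (Laptop): customer_id=4 -> matches Julia
  - order 7 (Chair): customer_id=5 -> matches Uma
  - order 8 (Charger): customer_id=1 -> matches Mia
  - order 9 (Mouse): customer_id=NULL, no match -> dropped
So 2 of 9 rows are dropped.

SQL:
SELECT a.product, b.name AS customer
FROM orders a
INNER JOIN customers b ON a.customer_id = b.id

Result:
product  | customer
---------+---------
Notebook | Julia   
Desk     | Wendy   
Webcam   | Uma     
Monitor  | Mia     
Laptop   | Julia   
Chair    | Uma     
Charger  | Mia     


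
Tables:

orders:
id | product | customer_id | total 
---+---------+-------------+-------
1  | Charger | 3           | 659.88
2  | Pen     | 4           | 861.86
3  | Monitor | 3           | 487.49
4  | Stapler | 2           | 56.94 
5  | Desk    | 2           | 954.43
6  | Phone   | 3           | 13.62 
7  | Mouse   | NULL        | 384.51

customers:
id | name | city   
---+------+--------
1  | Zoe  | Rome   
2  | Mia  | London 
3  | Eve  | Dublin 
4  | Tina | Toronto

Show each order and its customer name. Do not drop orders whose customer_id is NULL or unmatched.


LEFT JOIN keeps every row from orders (the left table); where customer_id has no match in customers, the customer columns become NULL. Walk through each order:
  - order 1 (Charger): customer_id=3 -> matches Eve
  - order 2 (Pen): customer_id=4 -> matches Tina
  - order 3 (Monitor): customer_id=3 -> matches Eve
  - order 4 (Stapler): customer_id=2 -> matches Mia
  - order 5 (Desk): customer_id=2 -> matches Mia
  - order 6 (Phone): customer_id=3 -> matches Eve
  - order 7 (Mouse): customer_id=NULL, no match -> kept with NULL
All 7 rows appear; 1 has NULL customer.

SQL:
SELECT a.product, b.name AS customer
FROM orders a
LEFT JOIN customers b ON a.customer_id = b.id

Result:
product | customer
--------+---------
Charger | Eve     
Pen     | Tina    
Monitor | Eve     
Stapler | Mia     
Desk    | Mia     
Phone   | Eve     
Mouse   | NULL    
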